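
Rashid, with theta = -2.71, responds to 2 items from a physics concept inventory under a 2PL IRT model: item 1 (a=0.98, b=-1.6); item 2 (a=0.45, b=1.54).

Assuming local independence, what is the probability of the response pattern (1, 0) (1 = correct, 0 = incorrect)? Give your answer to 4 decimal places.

P(theta) = 1 / (1 + exp(−a(theta − b)))
P_1 = 1/(1+e^{1.0878}) = 0.2520
P_2 = 1/(1+e^{1.9125}) = 0.1287
L = P_1 × (1−P_2) = 0.2520 × 0.8713 = 0.21960

0.2196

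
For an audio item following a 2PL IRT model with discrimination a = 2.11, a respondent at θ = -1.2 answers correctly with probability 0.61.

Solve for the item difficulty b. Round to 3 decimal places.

P(θ) = 1 / (1 + exp(−a(θ − b)))
logit(0.61) = ln(0.61/0.39) = 0.4473
b = θ − logit/(a) = -1.2 − 0.4473/2.1100 = -1.4120

-1.412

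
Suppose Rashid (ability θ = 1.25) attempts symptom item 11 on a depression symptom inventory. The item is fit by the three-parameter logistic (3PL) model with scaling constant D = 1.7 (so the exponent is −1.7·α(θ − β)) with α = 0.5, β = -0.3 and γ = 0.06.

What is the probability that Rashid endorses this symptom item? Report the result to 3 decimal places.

P(θ) = γ + (1 − γ) · 1 / (1 + exp(−D·α(θ − β)))
Exponent: 1.7 × 0.5 × (1.25 − (-0.3)) = 1.3175
1/(1 + e^{-1.3175}) = 0.7888
P = 0.06 + 0.94 × 0.7888 = 0.8014

0.801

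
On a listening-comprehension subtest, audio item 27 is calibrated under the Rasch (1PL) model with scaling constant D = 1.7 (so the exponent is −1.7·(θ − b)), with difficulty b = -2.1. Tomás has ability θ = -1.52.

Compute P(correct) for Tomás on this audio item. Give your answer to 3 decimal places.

P(θ) = 1 / (1 + exp(−D·(θ − b)))
Exponent: 1.7 × (-1.52 − (-2.1)) = 0.9860
1/(1 + e^{-0.9860}) = 0.7283
P = 0.7283

0.728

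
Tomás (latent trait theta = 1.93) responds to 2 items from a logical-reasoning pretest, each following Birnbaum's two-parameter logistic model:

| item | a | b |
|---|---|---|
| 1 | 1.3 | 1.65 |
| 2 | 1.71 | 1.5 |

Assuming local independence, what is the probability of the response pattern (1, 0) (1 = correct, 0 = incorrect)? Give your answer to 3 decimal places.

0.191

P(theta) = 1 / (1 + exp(−a(theta − b)))
P_1 = 1/(1+e^{-0.3640}) = 0.5900
P_2 = 1/(1+e^{-0.7353}) = 0.6760
L = P_1 × (1−P_2) = 0.5900 × 0.3240 = 0.19118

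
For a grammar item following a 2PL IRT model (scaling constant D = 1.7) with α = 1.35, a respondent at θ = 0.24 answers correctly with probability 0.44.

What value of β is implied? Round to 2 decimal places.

0.35

P(θ) = 1 / (1 + exp(−D·α(θ − β)))
logit(0.44) = ln(0.44/0.56) = -0.2412
β = θ − logit/(1.7·α) = 0.24 − (-0.2412)/2.2950 = 0.3451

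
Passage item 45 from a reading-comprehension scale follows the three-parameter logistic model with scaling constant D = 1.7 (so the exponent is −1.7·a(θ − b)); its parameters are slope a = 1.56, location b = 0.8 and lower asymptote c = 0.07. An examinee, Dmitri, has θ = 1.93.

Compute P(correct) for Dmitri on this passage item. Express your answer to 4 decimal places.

P(θ) = c + (1 − c) · 1 / (1 + exp(−D·a(θ − b)))
Exponent: 1.7 × 1.56 × (1.93 − 0.8) = 2.9968
1/(1 + e^{-2.9968}) = 0.9524
P = 0.07 + 0.93 × 0.9524 = 0.9558

0.9558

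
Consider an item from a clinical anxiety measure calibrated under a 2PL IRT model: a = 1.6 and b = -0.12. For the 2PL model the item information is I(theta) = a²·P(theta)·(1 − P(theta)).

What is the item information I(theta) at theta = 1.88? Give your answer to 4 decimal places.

0.0963

P = 1/(1+e^{-3.2000}) = 0.9608
P(1−P) = 0.9608 × 0.0392 = 0.0376
I = a² × P(1−P) = 1.6² × 0.0376 = 0.09634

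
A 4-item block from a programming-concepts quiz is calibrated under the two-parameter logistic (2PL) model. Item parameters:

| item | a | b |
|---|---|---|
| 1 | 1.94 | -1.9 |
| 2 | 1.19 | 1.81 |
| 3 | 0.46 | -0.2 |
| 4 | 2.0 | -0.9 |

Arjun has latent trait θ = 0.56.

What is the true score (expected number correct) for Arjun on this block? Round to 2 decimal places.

2.71

P(θ) = 1 / (1 + exp(−a(θ − b)))
P_1 = 1/(1+e^{-4.7724}) = 0.9916
P_2 = 1/(1+e^{1.4875}) = 0.1843
P_3 = 1/(1+e^{-0.3496}) = 0.5865
P_4 = 1/(1+e^{-2.9200}) = 0.9488
E[score] = 0.9916 + 0.1843 + 0.5865 + 0.9488 = 2.7113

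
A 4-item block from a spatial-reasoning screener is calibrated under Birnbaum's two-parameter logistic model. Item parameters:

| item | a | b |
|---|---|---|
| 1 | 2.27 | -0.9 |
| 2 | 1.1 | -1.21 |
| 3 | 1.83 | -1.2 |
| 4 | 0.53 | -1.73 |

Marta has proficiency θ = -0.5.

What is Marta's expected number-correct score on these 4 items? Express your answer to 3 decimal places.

2.839

P(θ) = 1 / (1 + exp(−a(θ − b)))
P_1 = 1/(1+e^{-0.9080}) = 0.7126
P_2 = 1/(1+e^{-0.7810}) = 0.6859
P_3 = 1/(1+e^{-1.2810}) = 0.7826
P_4 = 1/(1+e^{-0.6519}) = 0.6574
E[score] = 0.7126 + 0.6859 + 0.7826 + 0.6574 = 2.8385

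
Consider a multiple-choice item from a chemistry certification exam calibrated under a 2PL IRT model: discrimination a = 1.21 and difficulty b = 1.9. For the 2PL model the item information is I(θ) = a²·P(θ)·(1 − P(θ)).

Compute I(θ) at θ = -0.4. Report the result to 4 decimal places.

0.0803

P = 1/(1+e^{2.7830}) = 0.0582
P(1−P) = 0.0582 × 0.9418 = 0.0549
I = a² × P(1−P) = 1.21² × 0.0549 = 0.08032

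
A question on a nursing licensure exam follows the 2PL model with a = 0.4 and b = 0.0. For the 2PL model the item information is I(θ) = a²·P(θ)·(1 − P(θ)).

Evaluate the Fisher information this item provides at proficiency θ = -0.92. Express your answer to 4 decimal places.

0.0387

P = 1/(1+e^{0.3680}) = 0.4090
P(1−P) = 0.4090 × 0.5910 = 0.2417
I = a² × P(1−P) = 0.4² × 0.2417 = 0.03868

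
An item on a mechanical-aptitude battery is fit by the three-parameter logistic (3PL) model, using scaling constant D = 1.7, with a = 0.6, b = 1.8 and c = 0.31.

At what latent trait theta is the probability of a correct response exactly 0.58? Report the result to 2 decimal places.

1.37

P(theta) = c + (1 − c) · 1 / (1 + exp(−D·a(theta − b)))
Remove guessing floor: (0.58 − 0.31)/(1 − 0.31) = 0.3913
logit = ln(0.3913/0.6087) = -0.4418
theta = b + logit/(1.7·a) = 1.8 + (-0.4418)/1.0200 = 1.3668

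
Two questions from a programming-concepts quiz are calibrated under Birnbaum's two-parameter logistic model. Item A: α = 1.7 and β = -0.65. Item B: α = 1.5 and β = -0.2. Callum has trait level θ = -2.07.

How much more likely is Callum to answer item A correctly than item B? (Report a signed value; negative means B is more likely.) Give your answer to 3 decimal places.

0.025

P(θ) = 1 / (1 + exp(−α(θ − β)))
P_A = 0.0821
P_B = 0.0571
P_A − P_B = 0.0251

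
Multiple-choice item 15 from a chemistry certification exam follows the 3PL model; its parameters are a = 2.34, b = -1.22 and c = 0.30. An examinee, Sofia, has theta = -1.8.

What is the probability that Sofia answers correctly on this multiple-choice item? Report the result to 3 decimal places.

P(theta) = c + (1 − c) · 1 / (1 + exp(−a(theta − b)))
Exponent: 2.34 × (-1.8 − (-1.22)) = -1.3572
1/(1 + e^{1.3572}) = 0.2047
P = 0.30 + 0.70 × 0.2047 = 0.4433

0.443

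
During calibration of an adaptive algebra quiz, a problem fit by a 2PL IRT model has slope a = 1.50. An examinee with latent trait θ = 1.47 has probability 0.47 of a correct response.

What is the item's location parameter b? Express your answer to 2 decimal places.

P(θ) = 1 / (1 + exp(−a(θ − b)))
logit(0.47) = ln(0.47/0.53) = -0.1201
b = θ − logit/(a) = 1.47 − (-0.1201)/1.5000 = 1.5501

1.55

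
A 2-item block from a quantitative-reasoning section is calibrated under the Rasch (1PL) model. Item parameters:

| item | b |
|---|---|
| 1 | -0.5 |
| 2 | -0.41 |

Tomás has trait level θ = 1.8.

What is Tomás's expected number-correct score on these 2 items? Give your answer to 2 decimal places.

1.81

P(θ) = 1 / (1 + exp(−(θ − b)))
P_1 = 1/(1+e^{-2.3000}) = 0.9089
P_2 = 1/(1+e^{-2.2100}) = 0.9011
E[score] = 0.9089 + 0.9011 = 1.8100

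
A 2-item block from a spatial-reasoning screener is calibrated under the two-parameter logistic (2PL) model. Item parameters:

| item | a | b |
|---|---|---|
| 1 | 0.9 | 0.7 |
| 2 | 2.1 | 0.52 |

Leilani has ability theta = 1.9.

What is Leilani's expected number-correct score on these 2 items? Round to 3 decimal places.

P(theta) = 1 / (1 + exp(−a(theta − b)))
P_1 = 1/(1+e^{-1.0800}) = 0.7465
P_2 = 1/(1+e^{-2.8980}) = 0.9477
E[score] = 0.7465 + 0.9477 = 1.6942

1.694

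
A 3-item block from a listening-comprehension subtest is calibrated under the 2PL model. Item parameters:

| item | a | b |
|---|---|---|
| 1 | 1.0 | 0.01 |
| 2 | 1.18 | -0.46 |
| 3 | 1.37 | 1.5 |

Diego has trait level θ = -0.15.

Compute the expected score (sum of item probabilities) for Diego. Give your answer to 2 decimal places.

P(θ) = 1 / (1 + exp(−a(θ − b)))
P_1 = 1/(1+e^{0.1600}) = 0.4601
P_2 = 1/(1+e^{-0.3658}) = 0.5904
P_3 = 1/(1+e^{2.2605}) = 0.0944
E[score] = 0.4601 + 0.5904 + 0.0944 = 1.1450

1.14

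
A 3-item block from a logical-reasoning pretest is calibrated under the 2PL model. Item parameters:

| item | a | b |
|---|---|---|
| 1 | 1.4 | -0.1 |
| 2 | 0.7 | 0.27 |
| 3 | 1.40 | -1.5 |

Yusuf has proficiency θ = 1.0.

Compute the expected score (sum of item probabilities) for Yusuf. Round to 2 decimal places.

P(θ) = 1 / (1 + exp(−a(θ − b)))
P_1 = 1/(1+e^{-1.5400}) = 0.8235
P_2 = 1/(1+e^{-0.5110}) = 0.6250
P_3 = 1/(1+e^{-3.5000}) = 0.9707
E[score] = 0.8235 + 0.6250 + 0.9707 = 2.4192

2.42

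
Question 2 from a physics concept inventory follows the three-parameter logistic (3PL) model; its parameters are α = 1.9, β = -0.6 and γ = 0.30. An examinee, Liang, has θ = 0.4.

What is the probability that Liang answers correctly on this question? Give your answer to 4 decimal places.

P(θ) = γ + (1 − γ) · 1 / (1 + exp(−α(θ − β)))
Exponent: 1.9 × (0.4 − (-0.6)) = 1.9000
1/(1 + e^{-1.9000}) = 0.8699
P = 0.30 + 0.70 × 0.8699 = 0.9089

0.9089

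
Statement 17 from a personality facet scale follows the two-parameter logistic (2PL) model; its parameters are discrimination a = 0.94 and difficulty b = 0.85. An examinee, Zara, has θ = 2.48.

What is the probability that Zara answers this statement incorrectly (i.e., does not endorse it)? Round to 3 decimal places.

P(θ) = 1 / (1 + exp(−a(θ − b)))
Exponent: 0.94 × (2.48 − 0.85) = 1.5322
1/(1 + e^{-1.5322}) = 0.8223
P(incorrect) = 1 − 0.8223 = 0.1777

0.178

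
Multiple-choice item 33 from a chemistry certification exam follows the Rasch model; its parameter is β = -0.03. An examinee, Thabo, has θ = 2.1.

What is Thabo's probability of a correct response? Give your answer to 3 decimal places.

P(θ) = 1 / (1 + exp(−(θ − β)))
Exponent: (2.1 − (-0.03)) = 2.1300
1/(1 + e^{-2.1300}) = 0.8938
P = 0.8938

0.894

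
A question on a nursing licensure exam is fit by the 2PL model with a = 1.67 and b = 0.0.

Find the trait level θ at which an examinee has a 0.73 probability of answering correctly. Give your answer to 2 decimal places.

0.60

P(θ) = 1 / (1 + exp(−a(θ − b)))
logit = ln(0.7300/0.2700) = 0.9946
θ = b + logit/(a) = 0.0 + 0.9946/1.6700 = 0.5956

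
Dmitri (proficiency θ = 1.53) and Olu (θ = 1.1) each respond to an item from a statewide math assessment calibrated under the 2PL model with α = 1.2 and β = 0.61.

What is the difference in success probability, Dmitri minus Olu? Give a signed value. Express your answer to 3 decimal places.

P(θ) = 1 / (1 + exp(−α(θ − β)))
P(Dmitri) = 0.7510  [exponent 1.1040]
P(Olu) = 0.6429  [exponent 0.5880]
Difference = 0.7510 − 0.6429 = 0.1081

0.108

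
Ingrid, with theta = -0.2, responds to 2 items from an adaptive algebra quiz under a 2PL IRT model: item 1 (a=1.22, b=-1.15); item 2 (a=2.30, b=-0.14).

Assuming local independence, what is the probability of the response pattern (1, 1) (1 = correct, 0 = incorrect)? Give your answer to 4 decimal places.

0.3544

P(theta) = 1 / (1 + exp(−a(theta − b)))
P_1 = 1/(1+e^{-1.1590}) = 0.7612
P_2 = 1/(1+e^{0.1380}) = 0.4656
L = P_1 × P_2 = 0.7612 × 0.4656 = 0.35436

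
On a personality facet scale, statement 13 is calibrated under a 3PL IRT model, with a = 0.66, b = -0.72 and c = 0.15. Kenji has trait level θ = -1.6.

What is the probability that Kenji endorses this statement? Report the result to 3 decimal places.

0.455

P(θ) = c + (1 − c) · 1 / (1 + exp(−a(θ − b)))
Exponent: 0.66 × (-1.6 − (-0.72)) = -0.5808
1/(1 + e^{0.5808}) = 0.3587
P = 0.15 + 0.85 × 0.3587 = 0.4549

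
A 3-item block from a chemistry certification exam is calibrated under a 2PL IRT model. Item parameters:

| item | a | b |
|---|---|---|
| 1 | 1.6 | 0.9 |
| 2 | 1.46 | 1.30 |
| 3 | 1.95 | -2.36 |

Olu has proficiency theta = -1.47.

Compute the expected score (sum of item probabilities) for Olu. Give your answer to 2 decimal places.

P(theta) = 1 / (1 + exp(−a(theta − b)))
P_1 = 1/(1+e^{3.7920}) = 0.0221
P_2 = 1/(1+e^{4.0442}) = 0.0172
P_3 = 1/(1+e^{-1.7355}) = 0.8501
E[score] = 0.0221 + 0.0172 + 0.8501 = 0.8894

0.89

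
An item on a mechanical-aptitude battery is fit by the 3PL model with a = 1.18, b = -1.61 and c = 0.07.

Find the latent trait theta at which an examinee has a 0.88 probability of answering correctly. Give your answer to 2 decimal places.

P(theta) = c + (1 − c) · 1 / (1 + exp(−a(theta − b)))
Remove guessing floor: (0.88 − 0.07)/(1 − 0.07) = 0.8710
logit = ln(0.8710/0.1290) = 1.9095
theta = b + logit/(a) = -1.61 + 1.9095/1.1800 = 0.0083

0.01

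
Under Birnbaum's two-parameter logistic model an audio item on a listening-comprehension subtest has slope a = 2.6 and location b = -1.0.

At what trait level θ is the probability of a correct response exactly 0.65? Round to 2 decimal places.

P(θ) = 1 / (1 + exp(−a(θ − b)))
logit = ln(0.6500/0.3500) = 0.6190
θ = b + logit/(a) = -1.0 + 0.6190/2.6000 = -0.7619

-0.76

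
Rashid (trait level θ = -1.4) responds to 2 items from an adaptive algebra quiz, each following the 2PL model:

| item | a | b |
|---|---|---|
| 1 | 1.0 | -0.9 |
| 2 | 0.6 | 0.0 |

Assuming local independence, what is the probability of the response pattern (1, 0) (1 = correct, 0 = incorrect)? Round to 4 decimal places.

P(θ) = 1 / (1 + exp(−a(θ − b)))
P_1 = 1/(1+e^{0.5000}) = 0.3775
P_2 = 1/(1+e^{0.8400}) = 0.3015
L = P_1 × (1−P_2) = 0.3775 × 0.6985 = 0.26370

0.2637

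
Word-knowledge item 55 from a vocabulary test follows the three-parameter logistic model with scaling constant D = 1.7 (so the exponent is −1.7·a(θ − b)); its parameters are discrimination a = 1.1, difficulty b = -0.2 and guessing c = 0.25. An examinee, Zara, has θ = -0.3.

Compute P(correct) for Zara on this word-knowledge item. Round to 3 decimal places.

P(θ) = c + (1 − c) · 1 / (1 + exp(−D·a(θ − b)))
Exponent: 1.7 × 1.1 × (-0.3 − (-0.2)) = -0.1870
1/(1 + e^{0.1870}) = 0.4534
P = 0.25 + 0.75 × 0.4534 = 0.5900

0.590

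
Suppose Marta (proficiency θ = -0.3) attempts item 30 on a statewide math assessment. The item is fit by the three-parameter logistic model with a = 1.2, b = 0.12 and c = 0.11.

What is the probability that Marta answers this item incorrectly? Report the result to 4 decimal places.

0.5548

P(θ) = c + (1 − c) · 1 / (1 + exp(−a(θ − b)))
Exponent: 1.2 × (-0.3 − 0.12) = -0.5040
1/(1 + e^{0.5040}) = 0.3766
P = 0.11 + 0.89 × 0.3766 = 0.4452
P(incorrect) = 1 − 0.4452 = 0.5548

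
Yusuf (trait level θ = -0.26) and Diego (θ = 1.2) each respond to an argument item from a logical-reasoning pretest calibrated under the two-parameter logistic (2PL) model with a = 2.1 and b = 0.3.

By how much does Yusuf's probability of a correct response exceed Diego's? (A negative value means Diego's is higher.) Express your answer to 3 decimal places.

-0.633

P(θ) = 1 / (1 + exp(−a(θ − b)))
P(Yusuf) = 0.2358  [exponent -1.1760]
P(Diego) = 0.8688  [exponent 1.8900]
Difference = 0.2358 − 0.8688 = -0.6330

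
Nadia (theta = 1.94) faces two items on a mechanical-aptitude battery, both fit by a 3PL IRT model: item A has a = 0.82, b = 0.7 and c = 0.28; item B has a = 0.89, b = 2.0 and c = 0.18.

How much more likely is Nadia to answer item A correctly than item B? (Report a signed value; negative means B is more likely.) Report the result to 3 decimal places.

0.230

P(theta) = c + (1 − c) · 1 / (1 + exp(−a(theta − b)))
P_A = 0.8087
P_B = 0.5791
P_A − P_B = 0.2297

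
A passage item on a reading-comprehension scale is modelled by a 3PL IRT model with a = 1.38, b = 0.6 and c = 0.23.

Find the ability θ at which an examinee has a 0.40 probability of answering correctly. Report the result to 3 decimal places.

P(θ) = c + (1 − c) · 1 / (1 + exp(−a(θ − b)))
Remove guessing floor: (0.40 − 0.23)/(1 − 0.23) = 0.2208
logit = ln(0.2208/0.7792) = -1.2611
θ = b + logit/(a) = 0.6 + (-1.2611)/1.3800 = -0.3139

-0.314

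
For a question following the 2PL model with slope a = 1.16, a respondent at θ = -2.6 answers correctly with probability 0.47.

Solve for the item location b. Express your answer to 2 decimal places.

-2.50

P(θ) = 1 / (1 + exp(−a(θ − b)))
logit(0.47) = ln(0.47/0.53) = -0.1201
b = θ − logit/(a) = -2.6 − (-0.1201)/1.1600 = -2.4964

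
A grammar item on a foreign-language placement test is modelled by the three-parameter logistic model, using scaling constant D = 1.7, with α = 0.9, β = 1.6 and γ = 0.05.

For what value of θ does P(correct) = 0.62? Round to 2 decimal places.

1.87

P(θ) = γ + (1 − γ) · 1 / (1 + exp(−D·α(θ − β)))
Remove guessing floor: (0.62 − 0.05)/(1 − 0.05) = 0.6000
logit = ln(0.6000/0.4000) = 0.4055
θ = β + logit/(1.7·α) = 1.6 + 0.4055/1.5300 = 1.8650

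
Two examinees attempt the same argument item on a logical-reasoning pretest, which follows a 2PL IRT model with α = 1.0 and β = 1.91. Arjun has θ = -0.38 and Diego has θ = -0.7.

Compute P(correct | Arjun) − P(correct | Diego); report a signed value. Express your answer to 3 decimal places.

0.023

P(θ) = 1 / (1 + exp(−α(θ − β)))
P(Arjun) = 0.0920  [exponent -2.2900]
P(Diego) = 0.0685  [exponent -2.6100]
Difference = 0.0920 − 0.0685 = 0.0235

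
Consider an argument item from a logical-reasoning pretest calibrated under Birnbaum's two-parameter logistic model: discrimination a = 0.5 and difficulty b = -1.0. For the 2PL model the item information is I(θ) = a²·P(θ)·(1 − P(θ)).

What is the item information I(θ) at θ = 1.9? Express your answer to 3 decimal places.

P = 1/(1+e^{-1.4500}) = 0.8100
P(1−P) = 0.8100 × 0.1900 = 0.1539
I = a² × P(1−P) = 0.5² × 0.1539 = 0.03848

0.038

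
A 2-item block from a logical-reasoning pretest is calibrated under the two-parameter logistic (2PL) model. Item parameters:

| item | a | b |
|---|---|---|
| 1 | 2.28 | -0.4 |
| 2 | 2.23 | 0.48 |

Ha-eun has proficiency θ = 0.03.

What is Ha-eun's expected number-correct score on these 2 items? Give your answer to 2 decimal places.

1.00

P(θ) = 1 / (1 + exp(−a(θ − b)))
P_1 = 1/(1+e^{-0.9804}) = 0.7272
P_2 = 1/(1+e^{1.0035}) = 0.2683
E[score] = 0.7272 + 0.2683 = 0.9954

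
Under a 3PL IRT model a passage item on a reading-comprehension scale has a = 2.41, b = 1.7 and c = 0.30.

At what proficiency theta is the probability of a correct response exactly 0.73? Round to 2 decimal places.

1.89

P(theta) = c + (1 − c) · 1 / (1 + exp(−a(theta − b)))
Remove guessing floor: (0.73 − 0.30)/(1 − 0.30) = 0.6143
logit = ln(0.6143/0.3857) = 0.4654
theta = b + logit/(a) = 1.7 + 0.4654/2.4100 = 1.8931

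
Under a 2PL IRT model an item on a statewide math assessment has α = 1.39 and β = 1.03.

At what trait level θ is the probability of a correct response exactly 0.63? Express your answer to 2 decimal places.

1.41

P(θ) = 1 / (1 + exp(−α(θ − β)))
logit = ln(0.6300/0.3700) = 0.5322
θ = β + logit/(α) = 1.03 + 0.5322/1.3900 = 1.4129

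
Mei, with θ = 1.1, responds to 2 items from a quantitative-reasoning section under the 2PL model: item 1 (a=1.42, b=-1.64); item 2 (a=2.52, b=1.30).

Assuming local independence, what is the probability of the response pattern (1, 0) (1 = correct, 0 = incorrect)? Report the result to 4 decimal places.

0.6109

P(θ) = 1 / (1 + exp(−a(θ − b)))
P_1 = 1/(1+e^{-3.8908}) = 0.9800
P_2 = 1/(1+e^{0.5040}) = 0.3766
L = P_1 × (1−P_2) = 0.9800 × 0.6234 = 0.61092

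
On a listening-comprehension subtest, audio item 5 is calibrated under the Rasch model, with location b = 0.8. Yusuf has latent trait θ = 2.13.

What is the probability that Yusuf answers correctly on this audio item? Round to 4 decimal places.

0.7908

P(θ) = 1 / (1 + exp(−(θ − b)))
Exponent: (2.13 − 0.8) = 1.3300
1/(1 + e^{-1.3300}) = 0.7908
P = 0.7908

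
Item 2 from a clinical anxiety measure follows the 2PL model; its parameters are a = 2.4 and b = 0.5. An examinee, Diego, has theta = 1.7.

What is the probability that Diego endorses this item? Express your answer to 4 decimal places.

P(theta) = 1 / (1 + exp(−a(theta − b)))
Exponent: 2.4 × (1.7 − 0.5) = 2.8800
1/(1 + e^{-2.8800}) = 0.9468

0.9468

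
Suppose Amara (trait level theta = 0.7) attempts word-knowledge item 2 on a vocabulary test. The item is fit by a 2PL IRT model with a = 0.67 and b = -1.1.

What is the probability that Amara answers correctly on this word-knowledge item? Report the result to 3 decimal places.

P(theta) = 1 / (1 + exp(−a(theta − b)))
Exponent: 0.67 × (0.7 − (-1.1)) = 1.2060
1/(1 + e^{-1.2060}) = 0.7696

0.770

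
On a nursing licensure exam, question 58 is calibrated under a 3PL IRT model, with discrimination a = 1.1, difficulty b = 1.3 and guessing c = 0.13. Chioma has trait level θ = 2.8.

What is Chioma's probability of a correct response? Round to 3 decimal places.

0.860

P(θ) = c + (1 − c) · 1 / (1 + exp(−a(θ − b)))
Exponent: 1.1 × (2.8 − 1.3) = 1.6500
1/(1 + e^{-1.6500}) = 0.8389
P = 0.13 + 0.87 × 0.8389 = 0.8598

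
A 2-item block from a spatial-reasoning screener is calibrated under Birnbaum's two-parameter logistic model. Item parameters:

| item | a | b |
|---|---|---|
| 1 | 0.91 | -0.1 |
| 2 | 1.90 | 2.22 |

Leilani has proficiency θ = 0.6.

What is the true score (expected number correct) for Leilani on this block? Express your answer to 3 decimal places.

0.698

P(θ) = 1 / (1 + exp(−a(θ − b)))
P_1 = 1/(1+e^{-0.6370}) = 0.6541
P_2 = 1/(1+e^{3.0780}) = 0.0440
E[score] = 0.6541 + 0.0440 = 0.6981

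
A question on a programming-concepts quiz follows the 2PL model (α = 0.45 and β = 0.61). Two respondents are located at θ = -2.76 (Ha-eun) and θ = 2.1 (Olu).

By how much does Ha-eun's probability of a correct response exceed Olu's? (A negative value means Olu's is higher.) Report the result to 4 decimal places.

P(θ) = 1 / (1 + exp(−α(θ − β)))
P(Ha-eun) = 0.1800  [exponent -1.5165]
P(Olu) = 0.6616  [exponent 0.6705]
Difference = 0.1800 − 0.6616 = -0.4816

-0.4816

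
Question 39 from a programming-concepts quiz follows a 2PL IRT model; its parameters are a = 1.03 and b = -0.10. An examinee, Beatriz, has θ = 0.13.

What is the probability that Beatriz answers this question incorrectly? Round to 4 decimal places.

0.4411

P(θ) = 1 / (1 + exp(−a(θ − b)))
Exponent: 1.03 × (0.13 − (-0.10)) = 0.2369
1/(1 + e^{-0.2369}) = 0.5589
P(incorrect) = 1 − 0.5589 = 0.4411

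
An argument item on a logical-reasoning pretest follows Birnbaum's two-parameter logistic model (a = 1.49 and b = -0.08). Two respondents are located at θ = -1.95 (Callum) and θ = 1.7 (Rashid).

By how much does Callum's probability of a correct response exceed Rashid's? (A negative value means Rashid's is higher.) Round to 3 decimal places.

P(θ) = 1 / (1 + exp(−a(θ − b)))
P(Callum) = 0.0581  [exponent -2.7863]
P(Rashid) = 0.9341  [exponent 2.6522]
Difference = 0.0581 − 0.9341 = -0.8761

-0.876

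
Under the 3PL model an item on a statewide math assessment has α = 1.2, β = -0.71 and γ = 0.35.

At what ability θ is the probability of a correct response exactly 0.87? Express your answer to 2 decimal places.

0.45

P(θ) = γ + (1 − γ) · 1 / (1 + exp(−α(θ − β)))
Remove guessing floor: (0.87 − 0.35)/(1 − 0.35) = 0.8000
logit = ln(0.8000/0.2000) = 1.3863
θ = β + logit/(α) = -0.71 + 1.3863/1.2000 = 0.4452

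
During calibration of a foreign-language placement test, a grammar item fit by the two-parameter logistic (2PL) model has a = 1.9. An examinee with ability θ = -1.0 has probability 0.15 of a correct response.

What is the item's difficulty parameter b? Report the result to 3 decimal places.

P(θ) = 1 / (1 + exp(−a(θ − b)))
logit(0.15) = ln(0.15/0.85) = -1.7346
b = θ − logit/(a) = -1.0 − (-1.7346)/1.9000 = -0.0871

-0.087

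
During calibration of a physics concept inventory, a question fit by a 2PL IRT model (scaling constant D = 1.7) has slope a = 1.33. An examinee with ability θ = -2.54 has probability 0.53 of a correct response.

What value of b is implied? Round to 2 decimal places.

-2.59

P(θ) = 1 / (1 + exp(−D·a(θ − b)))
logit(0.53) = ln(0.53/0.47) = 0.1201
b = θ − logit/(1.7·a) = -2.54 − 0.1201/2.2610 = -2.5931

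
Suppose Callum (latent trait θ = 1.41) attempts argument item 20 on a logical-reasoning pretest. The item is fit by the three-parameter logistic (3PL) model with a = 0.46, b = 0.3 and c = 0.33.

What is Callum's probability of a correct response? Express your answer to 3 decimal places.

P(θ) = c + (1 − c) · 1 / (1 + exp(−a(θ − b)))
Exponent: 0.46 × (1.41 − 0.3) = 0.5106
1/(1 + e^{-0.5106}) = 0.6249
P = 0.33 + 0.67 × 0.6249 = 0.7487

0.749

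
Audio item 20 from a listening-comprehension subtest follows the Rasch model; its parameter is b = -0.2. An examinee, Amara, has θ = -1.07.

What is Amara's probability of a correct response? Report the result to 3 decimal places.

P(θ) = 1 / (1 + exp(−(θ − b)))
Exponent: (-1.07 − (-0.2)) = -0.8700
1/(1 + e^{0.8700}) = 0.2953
P = 0.2953

0.295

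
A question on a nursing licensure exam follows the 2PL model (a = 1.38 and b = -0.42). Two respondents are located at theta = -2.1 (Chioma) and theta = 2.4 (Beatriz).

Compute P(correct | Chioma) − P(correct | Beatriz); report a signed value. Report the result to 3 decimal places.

-0.890

P(theta) = 1 / (1 + exp(−a(theta − b)))
P(Chioma) = 0.0896  [exponent -2.3184]
P(Beatriz) = 0.9800  [exponent 3.8916]
Difference = 0.0896 − 0.9800 = -0.8904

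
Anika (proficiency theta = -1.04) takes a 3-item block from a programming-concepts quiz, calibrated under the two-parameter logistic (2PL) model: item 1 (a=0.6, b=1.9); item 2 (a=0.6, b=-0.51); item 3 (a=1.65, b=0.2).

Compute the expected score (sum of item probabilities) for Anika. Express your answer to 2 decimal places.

0.68

P(theta) = 1 / (1 + exp(−a(theta − b)))
P_1 = 1/(1+e^{1.7640}) = 0.1463
P_2 = 1/(1+e^{0.3180}) = 0.4212
P_3 = 1/(1+e^{2.0460}) = 0.1145
E[score] = 0.1463 + 0.4212 + 0.1145 = 0.6819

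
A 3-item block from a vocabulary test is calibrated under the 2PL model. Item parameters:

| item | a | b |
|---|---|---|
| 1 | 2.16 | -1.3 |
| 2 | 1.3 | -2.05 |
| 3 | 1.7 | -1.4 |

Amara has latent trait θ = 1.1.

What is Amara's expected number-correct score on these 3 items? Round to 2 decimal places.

2.96

P(θ) = 1 / (1 + exp(−a(θ − b)))
P_1 = 1/(1+e^{-5.1840}) = 0.9944
P_2 = 1/(1+e^{-4.0950}) = 0.9836
P_3 = 1/(1+e^{-4.2500}) = 0.9859
E[score] = 0.9944 + 0.9836 + 0.9859 = 2.9640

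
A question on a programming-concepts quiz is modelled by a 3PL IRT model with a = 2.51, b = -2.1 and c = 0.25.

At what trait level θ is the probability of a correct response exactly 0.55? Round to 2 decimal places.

-2.26

P(θ) = c + (1 − c) · 1 / (1 + exp(−a(θ − b)))
Remove guessing floor: (0.55 − 0.25)/(1 − 0.25) = 0.4000
logit = ln(0.4000/0.6000) = -0.4055
θ = b + logit/(a) = -2.1 + (-0.4055)/2.5100 = -2.2615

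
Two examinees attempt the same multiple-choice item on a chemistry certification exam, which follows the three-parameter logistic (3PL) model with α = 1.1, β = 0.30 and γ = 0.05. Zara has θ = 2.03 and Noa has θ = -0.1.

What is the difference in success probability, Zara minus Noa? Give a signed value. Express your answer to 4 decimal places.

0.4546

P(θ) = γ + (1 − γ) · 1 / (1 + exp(−α(θ − β)))
P(Zara) = 0.8767  [exponent 1.9030]
P(Noa) = 0.4222  [exponent -0.4400]
Difference = 0.8767 − 0.4222 = 0.4546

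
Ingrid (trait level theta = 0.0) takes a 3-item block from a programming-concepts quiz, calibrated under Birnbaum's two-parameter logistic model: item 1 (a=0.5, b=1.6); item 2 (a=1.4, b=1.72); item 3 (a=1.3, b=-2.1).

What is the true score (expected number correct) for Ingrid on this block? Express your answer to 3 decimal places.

P(theta) = 1 / (1 + exp(−a(theta − b)))
P_1 = 1/(1+e^{0.8000}) = 0.3100
P_2 = 1/(1+e^{2.4080}) = 0.0826
P_3 = 1/(1+e^{-2.7300}) = 0.9388
E[score] = 0.3100 + 0.0826 + 0.9388 = 1.3314

1.331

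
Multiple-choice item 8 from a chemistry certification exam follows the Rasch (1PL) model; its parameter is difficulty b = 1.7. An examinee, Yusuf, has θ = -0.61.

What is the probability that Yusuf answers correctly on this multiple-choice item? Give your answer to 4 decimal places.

0.0903

P(θ) = 1 / (1 + exp(−(θ − b)))
Exponent: (-0.61 − 1.7) = -2.3100
1/(1 + e^{2.3100}) = 0.0903
P = 0.0903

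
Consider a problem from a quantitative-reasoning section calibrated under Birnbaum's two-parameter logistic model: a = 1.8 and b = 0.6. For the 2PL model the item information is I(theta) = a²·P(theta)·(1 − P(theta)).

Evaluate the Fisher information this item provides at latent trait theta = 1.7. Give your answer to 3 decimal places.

P = 1/(1+e^{-1.9800}) = 0.8787
P(1−P) = 0.8787 × 0.1213 = 0.1066
I = a² × P(1−P) = 1.8² × 0.1066 = 0.34539

0.345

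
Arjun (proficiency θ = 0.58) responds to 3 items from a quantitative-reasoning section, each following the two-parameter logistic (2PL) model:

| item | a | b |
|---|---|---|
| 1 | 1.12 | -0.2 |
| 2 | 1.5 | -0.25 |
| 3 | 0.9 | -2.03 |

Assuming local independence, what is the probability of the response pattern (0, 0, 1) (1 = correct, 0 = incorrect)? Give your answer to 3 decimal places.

P(θ) = 1 / (1 + exp(−a(θ − b)))
P_1 = 1/(1+e^{-0.8736}) = 0.7055
P_2 = 1/(1+e^{-1.2450}) = 0.7764
P_3 = 1/(1+e^{-2.3490}) = 0.9129
L = (1−P_1) × (1−P_2) × P_3 = 0.2945 × 0.2236 × 0.9129 = 0.06010

0.060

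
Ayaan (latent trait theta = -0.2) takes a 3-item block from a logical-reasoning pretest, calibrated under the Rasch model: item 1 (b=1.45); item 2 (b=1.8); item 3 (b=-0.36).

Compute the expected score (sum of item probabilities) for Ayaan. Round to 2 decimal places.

P(theta) = 1 / (1 + exp(−(theta − b)))
P_1 = 1/(1+e^{1.6500}) = 0.1611
P_2 = 1/(1+e^{2.0000}) = 0.1192
P_3 = 1/(1+e^{-0.1600}) = 0.5399
E[score] = 0.1611 + 0.1192 + 0.5399 = 0.8202

0.82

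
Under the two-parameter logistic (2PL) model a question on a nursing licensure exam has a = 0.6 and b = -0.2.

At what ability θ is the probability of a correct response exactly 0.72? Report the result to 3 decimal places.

1.374

P(θ) = 1 / (1 + exp(−a(θ − b)))
logit = ln(0.7200/0.2800) = 0.9445
θ = b + logit/(a) = -0.2 + 0.9445/0.6000 = 1.3741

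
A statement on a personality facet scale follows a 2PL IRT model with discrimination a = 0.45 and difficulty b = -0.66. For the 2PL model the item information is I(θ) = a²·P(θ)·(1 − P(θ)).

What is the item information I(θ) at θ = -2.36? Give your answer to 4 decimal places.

0.0439

P = 1/(1+e^{0.7650}) = 0.3176
P(1−P) = 0.3176 × 0.6824 = 0.2167
I = a² × P(1−P) = 0.45² × 0.2167 = 0.04389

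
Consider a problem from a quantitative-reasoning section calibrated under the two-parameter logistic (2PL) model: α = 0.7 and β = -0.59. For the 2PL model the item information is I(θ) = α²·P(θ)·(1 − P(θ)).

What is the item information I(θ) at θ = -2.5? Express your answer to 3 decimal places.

0.081

P = 1/(1+e^{1.3370}) = 0.2080
P(1−P) = 0.2080 × 0.7920 = 0.1647
I = α² × P(1−P) = 0.7² × 0.1647 = 0.08072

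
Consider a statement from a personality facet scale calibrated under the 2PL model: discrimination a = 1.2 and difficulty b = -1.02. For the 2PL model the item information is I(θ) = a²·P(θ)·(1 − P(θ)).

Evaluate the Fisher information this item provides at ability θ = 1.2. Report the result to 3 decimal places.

0.088

P = 1/(1+e^{-2.6640}) = 0.9349
P(1−P) = 0.9349 × 0.0651 = 0.0609
I = a² × P(1−P) = 1.2² × 0.0609 = 0.08768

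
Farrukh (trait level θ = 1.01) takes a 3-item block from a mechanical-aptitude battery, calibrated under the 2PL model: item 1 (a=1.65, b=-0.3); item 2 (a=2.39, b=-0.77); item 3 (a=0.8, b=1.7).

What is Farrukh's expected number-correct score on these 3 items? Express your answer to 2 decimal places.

P(θ) = 1 / (1 + exp(−a(θ − b)))
P_1 = 1/(1+e^{-2.1615}) = 0.8967
P_2 = 1/(1+e^{-4.2542}) = 0.9860
P_3 = 1/(1+e^{0.5520}) = 0.3654
E[score] = 0.8967 + 0.9860 + 0.3654 = 2.2481

2.25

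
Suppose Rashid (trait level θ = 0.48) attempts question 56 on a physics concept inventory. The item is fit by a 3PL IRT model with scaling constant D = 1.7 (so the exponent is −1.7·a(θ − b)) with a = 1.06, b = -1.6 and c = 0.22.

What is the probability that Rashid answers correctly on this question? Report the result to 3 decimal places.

P(θ) = c + (1 − c) · 1 / (1 + exp(−D·a(θ − b)))
Exponent: 1.7 × 1.06 × (0.48 − (-1.6)) = 3.7482
1/(1 + e^{-3.7482}) = 0.9770
P = 0.22 + 0.78 × 0.9770 = 0.9820

0.982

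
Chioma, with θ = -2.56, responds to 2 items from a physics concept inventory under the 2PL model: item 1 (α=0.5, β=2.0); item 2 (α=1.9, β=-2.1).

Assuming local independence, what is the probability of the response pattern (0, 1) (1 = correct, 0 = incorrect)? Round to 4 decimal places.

0.2671

P(θ) = 1 / (1 + exp(−α(θ − β)))
P_1 = 1/(1+e^{2.2800}) = 0.0928
P_2 = 1/(1+e^{0.8740}) = 0.2944
L = (1−P_1) × P_2 = 0.9072 × 0.2944 = 0.26710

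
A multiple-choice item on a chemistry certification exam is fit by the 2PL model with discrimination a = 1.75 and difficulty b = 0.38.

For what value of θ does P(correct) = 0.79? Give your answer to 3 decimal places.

P(θ) = 1 / (1 + exp(−a(θ − b)))
logit = ln(0.7900/0.2100) = 1.3249
θ = b + logit/(a) = 0.38 + 1.3249/1.7500 = 1.1371

1.137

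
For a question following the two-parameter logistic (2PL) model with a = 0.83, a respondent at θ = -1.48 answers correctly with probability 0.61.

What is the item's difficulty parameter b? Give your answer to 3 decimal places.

-2.019

P(θ) = 1 / (1 + exp(−a(θ − b)))
logit(0.61) = ln(0.61/0.39) = 0.4473
b = θ − logit/(a) = -1.48 − 0.4473/0.8300 = -2.0189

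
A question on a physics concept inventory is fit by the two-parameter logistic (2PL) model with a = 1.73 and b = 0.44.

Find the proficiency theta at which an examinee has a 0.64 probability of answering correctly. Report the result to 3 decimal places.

0.773

P(theta) = 1 / (1 + exp(−a(theta − b)))
logit = ln(0.6400/0.3600) = 0.5754
theta = b + logit/(a) = 0.44 + 0.5754/1.7300 = 0.7726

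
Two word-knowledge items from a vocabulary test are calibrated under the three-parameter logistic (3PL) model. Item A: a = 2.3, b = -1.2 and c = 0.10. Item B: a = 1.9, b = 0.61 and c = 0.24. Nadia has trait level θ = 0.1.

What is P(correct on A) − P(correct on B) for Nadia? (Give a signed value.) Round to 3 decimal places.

P(θ) = c + (1 − c) · 1 / (1 + exp(−a(θ − b)))
P_A = 0.9569
P_B = 0.4491
P_A − P_B = 0.5078

0.508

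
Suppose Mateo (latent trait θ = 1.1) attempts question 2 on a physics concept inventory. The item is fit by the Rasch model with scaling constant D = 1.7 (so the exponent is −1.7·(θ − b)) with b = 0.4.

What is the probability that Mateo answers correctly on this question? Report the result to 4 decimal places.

P(θ) = 1 / (1 + exp(−D·(θ − b)))
Exponent: 1.7 × (1.1 − 0.4) = 1.1900
1/(1 + e^{-1.1900}) = 0.7667
P = 0.7667

0.7667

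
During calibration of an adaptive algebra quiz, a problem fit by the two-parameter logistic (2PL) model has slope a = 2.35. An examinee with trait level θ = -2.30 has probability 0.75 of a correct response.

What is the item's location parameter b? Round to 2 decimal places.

P(θ) = 1 / (1 + exp(−a(θ − b)))
logit(0.75) = ln(0.75/0.25) = 1.0986
b = θ − logit/(a) = -2.30 − 1.0986/2.3500 = -2.7675

-2.77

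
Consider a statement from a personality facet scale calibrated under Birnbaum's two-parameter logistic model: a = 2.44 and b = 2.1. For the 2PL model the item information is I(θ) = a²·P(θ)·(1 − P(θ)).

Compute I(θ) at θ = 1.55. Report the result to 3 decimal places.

P = 1/(1+e^{1.3420}) = 0.2072
P(1−P) = 0.2072 × 0.7928 = 0.1643
I = a² × P(1−P) = 2.44² × 0.1643 = 0.97792

0.978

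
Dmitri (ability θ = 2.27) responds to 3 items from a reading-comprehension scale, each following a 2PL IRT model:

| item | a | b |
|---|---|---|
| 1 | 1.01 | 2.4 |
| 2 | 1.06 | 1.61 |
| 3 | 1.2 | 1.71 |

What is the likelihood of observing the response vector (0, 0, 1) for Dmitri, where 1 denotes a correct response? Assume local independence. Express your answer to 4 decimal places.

0.1171

P(θ) = 1 / (1 + exp(−a(θ − b)))
P_1 = 1/(1+e^{0.1313}) = 0.4672
P_2 = 1/(1+e^{-0.6996}) = 0.6681
P_3 = 1/(1+e^{-0.6720}) = 0.6620
L = (1−P_1) × (1−P_2) × P_3 = 0.5328 × 0.3319 × 0.6620 = 0.11705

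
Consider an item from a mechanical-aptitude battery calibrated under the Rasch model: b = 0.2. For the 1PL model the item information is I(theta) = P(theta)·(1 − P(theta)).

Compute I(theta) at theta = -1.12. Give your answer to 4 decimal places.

P = 1/(1+e^{1.3200}) = 0.2108
P(1−P) = 0.2108 × 0.7892 = 0.1664
I = P(1−P) = 0.16637

0.1664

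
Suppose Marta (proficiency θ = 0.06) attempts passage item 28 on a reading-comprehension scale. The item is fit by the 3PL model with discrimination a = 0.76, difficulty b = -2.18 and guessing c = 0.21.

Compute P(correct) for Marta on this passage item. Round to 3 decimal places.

0.878

P(θ) = c + (1 − c) · 1 / (1 + exp(−a(θ − b)))
Exponent: 0.76 × (0.06 − (-2.18)) = 1.7024
1/(1 + e^{-1.7024}) = 0.8458
P = 0.21 + 0.79 × 0.8458 = 0.8782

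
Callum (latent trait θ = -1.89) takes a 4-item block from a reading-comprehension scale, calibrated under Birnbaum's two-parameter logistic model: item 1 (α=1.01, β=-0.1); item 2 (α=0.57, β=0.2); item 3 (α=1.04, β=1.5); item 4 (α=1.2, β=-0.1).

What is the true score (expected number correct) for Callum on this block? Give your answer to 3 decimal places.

0.507

P(θ) = 1 / (1 + exp(−α(θ − β)))
P_1 = 1/(1+e^{1.8079}) = 0.1409
P_2 = 1/(1+e^{1.1913}) = 0.2330
P_3 = 1/(1+e^{3.5256}) = 0.0286
P_4 = 1/(1+e^{2.1480}) = 0.1045
E[score] = 0.1409 + 0.2330 + 0.0286 + 0.1045 = 0.5070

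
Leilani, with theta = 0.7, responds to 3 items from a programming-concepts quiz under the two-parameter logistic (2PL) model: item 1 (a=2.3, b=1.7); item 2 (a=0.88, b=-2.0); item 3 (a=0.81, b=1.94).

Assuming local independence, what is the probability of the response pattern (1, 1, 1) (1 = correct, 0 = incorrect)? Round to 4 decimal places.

P(theta) = 1 / (1 + exp(−a(theta − b)))
P_1 = 1/(1+e^{2.3000}) = 0.0911
P_2 = 1/(1+e^{-2.3760}) = 0.9150
P_3 = 1/(1+e^{1.0044}) = 0.2681
L = P_1 × P_2 × P_3 = 0.0911 × 0.9150 × 0.2681 = 0.02235

0.0224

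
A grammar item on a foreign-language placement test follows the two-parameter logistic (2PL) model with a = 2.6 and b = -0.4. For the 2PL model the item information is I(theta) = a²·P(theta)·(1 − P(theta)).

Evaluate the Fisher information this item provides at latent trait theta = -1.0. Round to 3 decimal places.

P = 1/(1+e^{1.5600}) = 0.1736
P(1−P) = 0.1736 × 0.8264 = 0.1435
I = a² × P(1−P) = 2.6² × 0.1435 = 0.97002

0.970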